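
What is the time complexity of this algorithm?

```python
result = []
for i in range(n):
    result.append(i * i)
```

Time complexity: O(n).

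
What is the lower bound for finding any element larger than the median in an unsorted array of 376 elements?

To find an element larger than the median of 376 elements, we must see Omega(n) elements. Without seeing enough elements, an adversary can make any unseen element the median.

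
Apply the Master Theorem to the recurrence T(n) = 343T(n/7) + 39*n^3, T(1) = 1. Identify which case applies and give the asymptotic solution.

a=343, b=7, f(n)=39*n^3.
log_7(343) = 3, so n^(log_b(a)) = n^3.
f(n) = Theta(n^3), so Case 2 applies.
T(n) = Theta(n^3 log n).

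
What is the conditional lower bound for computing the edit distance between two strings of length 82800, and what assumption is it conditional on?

Under SETH (the Strong Exponential Time Hypothesis), edit distance on length-82800 strings cannot be computed in O(n^(2-epsilon)) time for any epsilon > 0 (Backurs-Indyk). The reduction is from CNF-SAT via the orthogonal vectors problem.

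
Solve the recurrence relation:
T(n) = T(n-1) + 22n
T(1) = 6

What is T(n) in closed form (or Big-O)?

Unrolling: T(n) = 6 + 22*(2 + 3 + ... + n) = 6 + 22*(n(n+1)/2 - 1) = O(n^2).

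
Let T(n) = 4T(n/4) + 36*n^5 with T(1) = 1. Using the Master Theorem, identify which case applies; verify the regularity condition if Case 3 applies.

a=4, b=4, f(n)=36*n^5.
log_4(4) = 1 < 5.
f(n) = Omega(n^(1+epsilon)) for some epsilon > 0, so Case 3 is the candidate.
Regularity: a*f(n/b) = 4*36*(n/4)^5 = (4/1024)*36*n^5 <= c*f(n) with c = 4/1024 < 1. Satisfied.
Case 3: T(n) = Theta(n^5).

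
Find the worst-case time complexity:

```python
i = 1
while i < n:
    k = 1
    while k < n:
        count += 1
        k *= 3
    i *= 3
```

Time complexity: O(log^2 n).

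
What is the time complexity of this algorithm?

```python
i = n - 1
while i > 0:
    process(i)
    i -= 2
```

Time complexity: O(n).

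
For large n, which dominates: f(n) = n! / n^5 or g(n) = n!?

g(n) = n! grows faster: the ratio n!/(n!/n^5) = n^5 -> infinity.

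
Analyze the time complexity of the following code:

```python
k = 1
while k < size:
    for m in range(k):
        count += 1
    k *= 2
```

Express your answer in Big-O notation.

Time complexity: O(n).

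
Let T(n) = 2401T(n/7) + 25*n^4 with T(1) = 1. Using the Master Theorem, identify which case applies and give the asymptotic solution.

a=2401, b=7, f(n)=25*n^4.
log_7(2401) = 4, so n^(log_b(a)) = n^4.
f(n) = Theta(n^4), so Case 2 applies.
T(n) = Theta(n^4 log n).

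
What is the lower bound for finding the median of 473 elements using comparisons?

To find the median of 473 elements, every element must be compared at least once, so the lower bound is Omega(n). The BFPRT algorithm achieves O(n), making this tight.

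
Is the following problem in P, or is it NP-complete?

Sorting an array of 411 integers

This problem is in P: merge sort runs in O(n log n).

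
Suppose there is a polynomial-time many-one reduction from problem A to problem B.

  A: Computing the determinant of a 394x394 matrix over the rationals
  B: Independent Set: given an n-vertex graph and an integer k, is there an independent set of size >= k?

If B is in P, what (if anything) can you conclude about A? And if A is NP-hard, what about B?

A poly-time reduction A <=_p B means any A-instance can be transformed to a B-instance in poly time.
If B is in P: compose the reduction with B's poly-time algorithm to solve A in poly time, so A is in P.
If A is NP-hard: every NP problem reduces to A, which reduces to B; composing reductions, every NP problem reduces to B, so B is NP-hard.
(Here in fact A is P and B is NP-complete.)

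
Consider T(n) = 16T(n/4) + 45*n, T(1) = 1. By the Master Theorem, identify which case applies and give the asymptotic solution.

a=16, b=4, f(n)=45*n.
log_4(16) = 2 > 1.
Since f(n) = O(n^1) is polynomially smaller than n^2, Case 1 applies.
T(n) = Theta(n^2).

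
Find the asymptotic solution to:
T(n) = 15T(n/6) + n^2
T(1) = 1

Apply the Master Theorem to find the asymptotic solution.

a=15, b=6, f(n)=n^2. log_6(15) = 1.511 < 2. Case 3: T(n) = O(n^2).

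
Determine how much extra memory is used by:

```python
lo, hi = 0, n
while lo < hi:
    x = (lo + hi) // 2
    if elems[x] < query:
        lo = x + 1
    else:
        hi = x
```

Space complexity: O(1).
Only a constant amount of auxiliary storage is used; nothing grows with n.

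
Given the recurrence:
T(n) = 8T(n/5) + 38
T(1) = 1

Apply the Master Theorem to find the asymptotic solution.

a=8, b=5, f(n)=38. log_5(8) = 1.292. Case 1 of Master Theorem: T(n) = O(n^1.292).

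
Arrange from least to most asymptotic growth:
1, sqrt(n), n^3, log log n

Ordered by growth rate: 1 < log log n < sqrt(n) < n^3.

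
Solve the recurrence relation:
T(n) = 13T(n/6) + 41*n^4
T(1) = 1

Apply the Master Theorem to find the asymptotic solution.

a=13, b=6, f(n)=41*n^4. log_6(13) = 1.432 < 4. Case 3: T(n) = O(n^4).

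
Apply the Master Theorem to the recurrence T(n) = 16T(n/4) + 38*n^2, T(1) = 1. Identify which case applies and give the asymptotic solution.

a=16, b=4, f(n)=38*n^2.
log_4(16) = 2, so n^(log_b(a)) = n^2.
f(n) = Theta(n^2), so Case 2 applies.
T(n) = Theta(n^2 log n).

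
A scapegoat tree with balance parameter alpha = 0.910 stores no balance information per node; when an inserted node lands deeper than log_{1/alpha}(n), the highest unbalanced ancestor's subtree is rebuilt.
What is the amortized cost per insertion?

Search/insert path is O(log n). A rebuild of a subtree of size s costs O(s), but with alpha = 0.910 at least Omega(s) insertions must have occurred in that subtree since its last rebuild. Charging O(1) of the rebuild to each such insertion gives O(log n) amortized.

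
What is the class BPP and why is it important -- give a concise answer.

BPP (Bounded-error Probabilistic Polynomial time) is the class of problems solvable by a randomized algorithm in polynomial time with error probability at most 1/3. BPP contains P and is contained in PSPACE. It is widely conjectured that P = BPP, meaning randomness does not help for decision problems.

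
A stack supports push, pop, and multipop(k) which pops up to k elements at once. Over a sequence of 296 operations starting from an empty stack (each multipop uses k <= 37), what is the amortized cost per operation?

Each element is pushed exactly once and popped at most once (whether by pop or as part of a multipop). So the total number of individual pops over the whole sequence is at most the number of pushes, which is at most 296. Total work <= 2 * 296, hence O(1) amortized per operation.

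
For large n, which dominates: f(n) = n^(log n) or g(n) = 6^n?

g(n) = 6^n grows faster: take logs: log(n^(log n)) = (log n)^2, log(6^n) = n log 6; n dominates (log n)^2.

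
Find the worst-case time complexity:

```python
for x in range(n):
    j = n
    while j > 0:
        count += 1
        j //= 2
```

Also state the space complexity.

Time complexity: O(n log n).
Space complexity: O(1).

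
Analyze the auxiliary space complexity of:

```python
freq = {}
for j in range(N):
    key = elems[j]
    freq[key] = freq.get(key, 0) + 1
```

Space complexity: O(n).
Auxiliary storage grows linearly with the input size n in the worst case.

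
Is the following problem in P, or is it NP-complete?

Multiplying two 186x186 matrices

This problem is in P: the schoolbook algorithm runs in O(n^3).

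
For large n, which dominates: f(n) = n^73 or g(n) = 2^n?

g(n) = 2^n grows faster: any exponential with base > 1 dominates every polynomial.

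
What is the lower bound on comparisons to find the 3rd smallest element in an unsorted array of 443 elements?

Finding the 3rd smallest of 443 elements requires Omega(n) comparisons. Every element must participate in at least one comparison; otherwise it could be the 3rd smallest.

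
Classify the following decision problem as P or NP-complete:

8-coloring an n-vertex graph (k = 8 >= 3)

This problem is NP-complete: graph k-coloring for k>=3 is NP-complete by reduction from 3-SAT.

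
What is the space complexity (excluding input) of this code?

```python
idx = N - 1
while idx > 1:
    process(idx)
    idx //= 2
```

Space complexity: O(1).
Only a constant amount of auxiliary storage is used; nothing grows with n.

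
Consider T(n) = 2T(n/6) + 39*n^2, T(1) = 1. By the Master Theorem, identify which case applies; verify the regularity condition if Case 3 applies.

a=2, b=6, f(n)=39*n^2.
log_6(2) = 0.3869 < 2.
f(n) = Omega(n^(0.3869+epsilon)) for some epsilon > 0, so Case 3 is the candidate.
Regularity: a*f(n/b) = 2*39*(n/6)^2 = (2/36)*39*n^2 <= c*f(n) with c = 2/36 < 1. Satisfied.
Case 3: T(n) = Theta(n^2).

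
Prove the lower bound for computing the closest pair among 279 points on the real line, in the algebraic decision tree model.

Reduction from element distinctness: given 279 reals, the closest-pair distance is 0 iff two are equal. Element distinctness has an Omega(n log n) lower bound in the algebraic decision tree model (Ben-Or). Therefore closest pair on a line also requires Omega(n log n). Sorting then a linear scan achieves this.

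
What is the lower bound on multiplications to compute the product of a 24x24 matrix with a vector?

A 24x24 matrix-vector product has 24 inner products of length 24. Output depends on all 24^2 = 576 matrix entries. At least 576 multiplications needed.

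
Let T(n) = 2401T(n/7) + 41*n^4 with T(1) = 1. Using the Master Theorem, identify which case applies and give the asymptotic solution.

a=2401, b=7, f(n)=41*n^4.
log_7(2401) = 4, so n^(log_b(a)) = n^4.
f(n) = Theta(n^4), so Case 2 applies.
T(n) = Theta(n^4 log n).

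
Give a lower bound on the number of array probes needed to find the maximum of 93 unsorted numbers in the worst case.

Adversary: any unprobed cell could hold a value larger than everything seen so far. If fewer than 93 cells are probed, the adversary places the max in an unprobed cell. So all 93 cells must be examined; together with 93-1 comparisons this is tight.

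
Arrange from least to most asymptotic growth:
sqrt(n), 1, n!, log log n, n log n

Ordered by growth rate: 1 < log log n < sqrt(n) < n log n < n!.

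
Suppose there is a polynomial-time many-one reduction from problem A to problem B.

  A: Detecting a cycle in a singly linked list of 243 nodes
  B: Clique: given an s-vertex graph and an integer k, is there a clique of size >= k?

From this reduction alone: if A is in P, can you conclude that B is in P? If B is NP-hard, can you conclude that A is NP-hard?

A poly-time reduction A <=_p B transfers tractability DOWN (B easy => A easy) and hardness UP (A hard => B hard), not the reverse.
From A in P, the reduction alone does NOT give B in P: any problem in P trivially reduces to SAT, yet SAT is not known to be in P.
From B NP-hard, the reduction alone does NOT give A NP-hard: again, easy problems reduce to hard ones.
(Here in fact A is P and B is NP-complete.)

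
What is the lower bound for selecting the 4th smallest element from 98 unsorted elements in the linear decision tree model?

Selecting the 4th smallest of 98 elements requires Omega(n) comparisons. Every element must be compared at least once. The BFPRT algorithm achieves O(n), making this tight.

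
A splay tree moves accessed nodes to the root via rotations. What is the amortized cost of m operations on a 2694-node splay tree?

Using a potential function Phi = sum of log(size of subtree) for each node, each splay operation has amortized cost O(log n) where n = 2694. Bad individual operations (O(n)) are offset by decreased potential.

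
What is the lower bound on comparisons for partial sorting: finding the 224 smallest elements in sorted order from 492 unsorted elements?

Finding 224 smallest of 492 in sorted order: Omega(492) to identify the 224 smallest, plus Omega(224 log 224) to sort them. Total: Omega(n + k log k).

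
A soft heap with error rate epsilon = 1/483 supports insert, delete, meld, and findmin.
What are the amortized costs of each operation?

Soft heaps (Chazelle) allow up to an epsilon = 1/483 fraction of elements to have corrupted (raised) keys. Insert is O(log(1/epsilon)) = O(log 483) amortized -- the structure maintains heap-ordered binary trees of rank bounded by O(log(1/epsilon)). Meld concatenates root lists: O(1) amortized. Delete and findmin are O(1) amortized.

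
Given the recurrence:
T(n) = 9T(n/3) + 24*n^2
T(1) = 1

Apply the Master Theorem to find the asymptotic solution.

a=9, b=3, f(n)=24*n^2. log_3(9) = 2. Case 2: T(n) = O(n^2 log n).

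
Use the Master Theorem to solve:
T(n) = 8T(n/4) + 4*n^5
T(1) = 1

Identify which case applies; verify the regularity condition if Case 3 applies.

a=8, b=4, f(n)=4*n^5.
log_4(8) = 1.5 < 5.
f(n) = Omega(n^(1.5+epsilon)) for some epsilon > 0, so Case 3 is the candidate.
Regularity: a*f(n/b) = 8*4*(n/4)^5 = (8/1024)*4*n^5 <= c*f(n) with c = 8/1024 < 1. Satisfied.
Case 3: T(n) = Theta(n^5).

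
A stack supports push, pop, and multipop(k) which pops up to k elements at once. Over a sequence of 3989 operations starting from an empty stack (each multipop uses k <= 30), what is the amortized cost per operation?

Each element is pushed exactly once and popped at most once (whether by pop or as part of a multipop). So the total number of individual pops over the whole sequence is at most the number of pushes, which is at most 3989. Total work <= 2 * 3989, hence O(1) amortized per operation.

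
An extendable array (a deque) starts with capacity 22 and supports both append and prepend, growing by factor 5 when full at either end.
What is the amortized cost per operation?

Growth at either end copies all elements; capacities form a geometric sequence with ratio 5, so total copy cost over n operations is O(n) (two geometric series). Amortized O(1).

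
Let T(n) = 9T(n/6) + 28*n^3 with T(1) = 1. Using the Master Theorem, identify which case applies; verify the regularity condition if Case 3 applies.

a=9, b=6, f(n)=28*n^3.
log_6(9) = 1.226 < 3.
f(n) = Omega(n^(1.226+epsilon)) for some epsilon > 0, so Case 3 is the candidate.
Regularity: a*f(n/b) = 9*28*(n/6)^3 = (9/216)*28*n^3 <= c*f(n) with c = 9/216 < 1. Satisfied.
Case 3: T(n) = Theta(n^3).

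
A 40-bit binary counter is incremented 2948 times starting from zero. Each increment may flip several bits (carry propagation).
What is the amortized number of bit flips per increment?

Bit i flips on every 2^i-th increment, so over 2948 increments bit i flips floor(2948/2^i) times. Summing over i: total flips < 2 * 2948. Amortized: < 2 = O(1) per increment.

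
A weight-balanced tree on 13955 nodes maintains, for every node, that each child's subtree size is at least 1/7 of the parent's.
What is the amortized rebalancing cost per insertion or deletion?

With balance ratio 1/7, tree height is O(log_{7/1}(13955)) = O(log n). A rebalance at a node of size s costs O(s) but requires Omega(s) updates in that subtree to retrigger. Summed over the O(log n) ancestors of the touched leaf, amortized rebalancing is O(log n).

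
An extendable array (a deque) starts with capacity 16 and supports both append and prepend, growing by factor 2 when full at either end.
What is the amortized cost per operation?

Growth at either end copies all elements; capacities form a geometric sequence with ratio 2, so total copy cost over n operations is O(n) (two geometric series). Amortized O(1).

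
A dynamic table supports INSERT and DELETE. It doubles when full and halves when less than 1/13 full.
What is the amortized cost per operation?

Using potential function Phi = |2*num_items - table_size| when load > 1/2, and Phi = table_size/2 - num_items otherwise. The gap of 1/13 vs 1/2 for shrinking prevents thrashing. Both insert and delete have O(1) amortized cost.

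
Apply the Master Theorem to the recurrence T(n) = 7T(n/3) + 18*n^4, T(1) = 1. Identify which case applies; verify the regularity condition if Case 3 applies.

a=7, b=3, f(n)=18*n^4.
log_3(7) = 1.771 < 4.
f(n) = Omega(n^(1.771+epsilon)) for some epsilon > 0, so Case 3 is the candidate.
Regularity: a*f(n/b) = 7*18*(n/3)^4 = (7/81)*18*n^4 <= c*f(n) with c = 7/81 < 1. Satisfied.
Case 3: T(n) = Theta(n^4).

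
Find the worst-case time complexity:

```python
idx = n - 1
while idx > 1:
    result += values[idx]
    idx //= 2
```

Time complexity: O(log n).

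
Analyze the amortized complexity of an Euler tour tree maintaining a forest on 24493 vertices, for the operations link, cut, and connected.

An Euler tour tree stores each tree's Euler tour as a balanced BST keyed by tour position. On 24493 vertices: link concatenates two tours via O(1) splits/joins of size <= 2*24493 (O(log n)); cut splits the tour at the two occurrences of the edge (O(log n)); connected compares BST roots (O(log n) to find the root). All O(log n) amortized.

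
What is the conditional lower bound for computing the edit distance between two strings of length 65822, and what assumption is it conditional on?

Under SETH (the Strong Exponential Time Hypothesis), edit distance on length-65822 strings cannot be computed in O(n^(2-epsilon)) time for any epsilon > 0 (Backurs-Indyk). The reduction is from CNF-SAT via the orthogonal vectors problem.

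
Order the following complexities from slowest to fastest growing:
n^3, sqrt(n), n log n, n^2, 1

Ordered by growth rate: 1 < sqrt(n) < n log n < n^2 < n^3.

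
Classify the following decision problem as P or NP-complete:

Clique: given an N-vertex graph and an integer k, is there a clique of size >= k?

This problem is NP-complete: complement of Independent Set / Vertex Cover (with k part of the input).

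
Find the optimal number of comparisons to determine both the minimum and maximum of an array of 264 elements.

Naive approach: 526 comparisons (263 for max + 263 for min).
Optimal: Compare elements in pairs first (floor(n/2) = 132 comparisons), then find max among winners and min among losers (131 comparisons each).
Total: ceil(3n/2) - 2 = 394 comparisons. An adversary argument shows this is also a lower bound.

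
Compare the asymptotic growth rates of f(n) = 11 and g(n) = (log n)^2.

g(n) = (log n)^2 grows faster: any unbounded function dominates a constant.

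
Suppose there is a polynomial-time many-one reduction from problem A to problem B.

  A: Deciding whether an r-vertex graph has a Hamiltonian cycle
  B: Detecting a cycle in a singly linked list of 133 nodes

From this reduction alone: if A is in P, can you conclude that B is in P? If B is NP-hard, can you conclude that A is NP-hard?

A poly-time reduction A <=_p B transfers tractability DOWN (B easy => A easy) and hardness UP (A hard => B hard), not the reverse.
From A in P, the reduction alone does NOT give B in P: any problem in P trivially reduces to SAT, yet SAT is not known to be in P.
From B NP-hard, the reduction alone does NOT give A NP-hard: again, easy problems reduce to hard ones.
(Here in fact A is NP-complete and B is in P, so no such reduction is known -- its existence would imply P = NP; the analysis concerns only what the assumed reduction would or would not let you conclude.)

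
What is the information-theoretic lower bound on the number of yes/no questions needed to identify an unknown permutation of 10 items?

There are 10! = 3628800 permutations. Each yes/no question gives at most 1 bit, so at least ceil(log_2(3628800)) = 22 questions are needed.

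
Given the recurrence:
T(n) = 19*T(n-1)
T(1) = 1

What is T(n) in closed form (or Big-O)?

Each step multiplies by 19. T(n) = T(1)*19^(n-1) = 19^(n-1).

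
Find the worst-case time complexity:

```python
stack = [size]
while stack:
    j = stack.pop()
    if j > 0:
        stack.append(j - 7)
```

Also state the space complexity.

Time complexity: O(n).
Space complexity: O(1).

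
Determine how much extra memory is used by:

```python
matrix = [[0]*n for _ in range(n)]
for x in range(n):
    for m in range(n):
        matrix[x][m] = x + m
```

Space complexity: O(n^2).
A 2D structure of size n x n is allocated.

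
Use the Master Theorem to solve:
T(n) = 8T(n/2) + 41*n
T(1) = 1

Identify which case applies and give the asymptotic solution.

a=8, b=2, f(n)=41*n.
log_2(8) = 3 > 1.
Since f(n) = O(n^1) is polynomially smaller than n^3, Case 1 applies.
T(n) = Theta(n^3).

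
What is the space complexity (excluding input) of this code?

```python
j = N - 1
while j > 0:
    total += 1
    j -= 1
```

Space complexity: O(1).
Only a constant amount of auxiliary storage is used; nothing grows with n.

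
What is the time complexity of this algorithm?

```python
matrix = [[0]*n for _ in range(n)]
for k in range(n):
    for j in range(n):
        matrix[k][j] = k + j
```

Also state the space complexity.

Time complexity: O(n^2).
Space complexity: O(n^2).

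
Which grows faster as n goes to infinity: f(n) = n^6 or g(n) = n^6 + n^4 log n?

f(n) = n^6 and g(n) = n^6 + n^4 log n are Theta of each other: the lower-order n^4 log n term is o(n^6); both are Theta(n^6).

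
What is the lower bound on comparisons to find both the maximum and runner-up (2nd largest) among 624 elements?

Lower bound: finding the max needs 624-1 comparisons. By an adversary weight-doubling argument, the maximum element must personally win at least ceil(log_2(624)) = 10 comparisons in any correct algorithm. The 2nd largest is among those 10 direct losers, and distinguishing it requires 10-1 more comparisons. Total >= 624-1 + 10-1 = 632. A balanced tournament achieves this bound exactly.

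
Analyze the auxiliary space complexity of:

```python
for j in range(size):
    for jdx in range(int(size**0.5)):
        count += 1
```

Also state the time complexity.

Space complexity: O(1).
Only a constant amount of auxiliary storage is used; nothing grows with n.
Time complexity: O(n * sqrt(n)).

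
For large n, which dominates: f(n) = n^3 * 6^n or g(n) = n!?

g(n) = n! grows faster: by Stirling n! ~ (n/e)^n sqrt(2*pi*n); (n/e)^n eventually dominates n^3 * 6^n.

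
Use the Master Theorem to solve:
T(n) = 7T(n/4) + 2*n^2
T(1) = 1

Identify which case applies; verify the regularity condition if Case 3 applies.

a=7, b=4, f(n)=2*n^2.
log_4(7) = 1.404 < 2.
f(n) = Omega(n^(1.404+epsilon)) for some epsilon > 0, so Case 3 is the candidate.
Regularity: a*f(n/b) = 7*2*(n/4)^2 = (7/16)*2*n^2 <= c*f(n) with c = 7/16 < 1. Satisfied.
Case 3: T(n) = Theta(n^2).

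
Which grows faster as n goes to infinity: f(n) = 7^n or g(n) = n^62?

f(n) = 7^n grows faster: any exponential with base > 1 dominates every polynomial.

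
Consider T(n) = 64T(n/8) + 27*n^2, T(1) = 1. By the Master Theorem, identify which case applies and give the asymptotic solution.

a=64, b=8, f(n)=27*n^2.
log_8(64) = 2, so n^(log_b(a)) = n^2.
f(n) = Theta(n^2), so Case 2 applies.
T(n) = Theta(n^2 log n).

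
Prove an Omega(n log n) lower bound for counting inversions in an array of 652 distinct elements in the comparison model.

Decision-tree argument: at any leaf, the comparisons made (with transitivity) must totally order all 652 elements -- otherwise some pair (i,j) is unordered, and an adversary can present two inputs agreeing on every comparison made but with that pair flipped, changing the inversion count by 1, so the leaf's output is wrong on one of them. Hence the tree has >= 652! leaves and height >= log_2(652!) = Omega(n log n). Modified merge sort achieves O(n log n).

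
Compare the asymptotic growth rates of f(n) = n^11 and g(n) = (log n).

f(n) = n^11 grows faster: any positive polynomial dominates any polylog.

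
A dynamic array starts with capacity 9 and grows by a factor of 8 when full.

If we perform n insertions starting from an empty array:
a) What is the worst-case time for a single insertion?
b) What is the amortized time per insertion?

(a) Worst-case single insertion: O(n) -- when the array is full at capacity c, the resize copies all c elements, and c can be Theta(n).
(b) Resizes happen at sizes 9, 72, 576, ... Total copy cost for n insertions: 9 + 72 + ... = O(n) (geometric series with ratio 1/8). Amortized cost per insertion: O(n)/n = O(1).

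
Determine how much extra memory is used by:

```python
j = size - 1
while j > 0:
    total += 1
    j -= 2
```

Space complexity: O(1).
Only a constant amount of auxiliary storage is used; nothing grows with n.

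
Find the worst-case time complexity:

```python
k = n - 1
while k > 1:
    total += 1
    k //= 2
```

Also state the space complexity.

Time complexity: O(log n).
Space complexity: O(1).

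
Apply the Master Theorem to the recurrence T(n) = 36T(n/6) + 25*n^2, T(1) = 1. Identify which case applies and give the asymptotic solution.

a=36, b=6, f(n)=25*n^2.
log_6(36) = 2, so n^(log_b(a)) = n^2.
f(n) = Theta(n^2), so Case 2 applies.
T(n) = Theta(n^2 log n).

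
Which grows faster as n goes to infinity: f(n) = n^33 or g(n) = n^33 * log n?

g(n) = n^33 * log n grows faster: extra log n factor -> infinity.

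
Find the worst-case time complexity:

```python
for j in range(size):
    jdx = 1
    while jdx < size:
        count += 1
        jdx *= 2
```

Time complexity: O(n log n).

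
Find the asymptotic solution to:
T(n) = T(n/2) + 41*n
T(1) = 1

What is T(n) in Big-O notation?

Geometric series: 41*n*(1 + 1/2 + 1/2^2 + ...) = O(n). T(n) = O(n).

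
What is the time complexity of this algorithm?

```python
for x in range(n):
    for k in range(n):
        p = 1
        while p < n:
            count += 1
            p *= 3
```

Time complexity: O(n^2 log n).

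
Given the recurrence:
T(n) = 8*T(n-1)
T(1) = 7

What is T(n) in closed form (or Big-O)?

Each step multiplies by 8. T(n) = T(1)*8^(n-1) = 7*8^(n-1).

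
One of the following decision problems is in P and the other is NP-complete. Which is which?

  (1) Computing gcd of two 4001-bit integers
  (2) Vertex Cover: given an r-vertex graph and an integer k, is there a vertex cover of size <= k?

(1) is P: the Euclidean algorithm runs in polynomial time in the bit-length.
(2) is NP-complete: one of Karp's 21 NP-complete problems (with k part of the input; for any fixed constant k it is in P).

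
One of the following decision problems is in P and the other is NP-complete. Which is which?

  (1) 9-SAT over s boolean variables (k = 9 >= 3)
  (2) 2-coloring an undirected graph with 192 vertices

(1) is NP-complete: 3-SAT is NP-complete (Cook-Levin); k-SAT for k>=3 reduces from 3-SAT.
(2) is P: 2-coloring is bipartiteness testing via BFS, O(V+E).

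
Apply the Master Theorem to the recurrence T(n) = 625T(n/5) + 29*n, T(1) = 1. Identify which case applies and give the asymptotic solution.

a=625, b=5, f(n)=29*n.
log_5(625) = 4 > 1.
Since f(n) = O(n^1) is polynomially smaller than n^4, Case 1 applies.
T(n) = Theta(n^4).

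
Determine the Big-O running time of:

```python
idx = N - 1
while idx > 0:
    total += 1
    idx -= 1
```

Time complexity: O(n).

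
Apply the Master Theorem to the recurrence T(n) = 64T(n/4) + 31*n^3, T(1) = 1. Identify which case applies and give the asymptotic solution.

a=64, b=4, f(n)=31*n^3.
log_4(64) = 3, so n^(log_b(a)) = n^3.
f(n) = Theta(n^3), so Case 2 applies.
T(n) = Theta(n^3 log n).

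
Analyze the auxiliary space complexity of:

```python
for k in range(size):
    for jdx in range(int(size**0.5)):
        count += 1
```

Space complexity: O(1).
Only a constant amount of auxiliary storage is used; nothing grows with n.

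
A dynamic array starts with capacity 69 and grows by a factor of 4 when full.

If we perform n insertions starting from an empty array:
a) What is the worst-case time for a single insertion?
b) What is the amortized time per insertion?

(a) Worst-case single insertion: O(n) -- when the array is full at capacity c, the resize copies all c elements, and c can be Theta(n).
(b) Resizes happen at sizes 69, 276, 1104, ... Total copy cost for n insertions: 69 + 276 + ... = O(n) (geometric series with ratio 1/4). Amortized cost per insertion: O(n)/n = O(1).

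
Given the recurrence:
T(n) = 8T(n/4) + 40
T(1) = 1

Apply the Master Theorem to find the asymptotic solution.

a=8, b=4, f(n)=40. log_4(8) = 1.5. Case 1 of Master Theorem: T(n) = O(n^1.5).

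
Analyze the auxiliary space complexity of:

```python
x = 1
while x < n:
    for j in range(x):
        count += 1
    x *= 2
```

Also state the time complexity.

Space complexity: O(1).
Only a constant amount of auxiliary storage is used; nothing grows with n.
Time complexity: O(n).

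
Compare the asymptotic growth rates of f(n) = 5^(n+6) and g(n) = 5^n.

f(n) = 5^(n+6) and g(n) = 5^n are Theta of each other: 5^(n+6) = 5^6 * 5^n = Theta(5^n).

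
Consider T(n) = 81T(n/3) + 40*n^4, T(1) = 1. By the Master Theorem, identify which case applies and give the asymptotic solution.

a=81, b=3, f(n)=40*n^4.
log_3(81) = 4, so n^(log_b(a)) = n^4.
f(n) = Theta(n^4), so Case 2 applies.
T(n) = Theta(n^4 log n).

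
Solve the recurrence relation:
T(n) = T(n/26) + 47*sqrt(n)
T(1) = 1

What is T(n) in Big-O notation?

Each level contributes sqrt(n/26^k). Geometric series with ratio 1/sqrt(26) < 1 sums to O(sqrt(n)).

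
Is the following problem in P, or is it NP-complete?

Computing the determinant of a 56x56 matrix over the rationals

This problem is in P: Gaussian elimination runs in O(n^3).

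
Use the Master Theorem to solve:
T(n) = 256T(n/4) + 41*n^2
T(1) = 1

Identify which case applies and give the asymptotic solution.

a=256, b=4, f(n)=41*n^2.
log_4(256) = 4 > 2.
Since f(n) = O(n^2) is polynomially smaller than n^4, Case 1 applies.
T(n) = Theta(n^4).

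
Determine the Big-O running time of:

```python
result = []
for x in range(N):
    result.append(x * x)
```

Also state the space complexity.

Time complexity: O(n).
Space complexity: O(n).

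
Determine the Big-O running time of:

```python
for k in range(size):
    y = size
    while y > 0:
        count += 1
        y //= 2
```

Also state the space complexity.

Time complexity: O(n log n).
Space complexity: O(1).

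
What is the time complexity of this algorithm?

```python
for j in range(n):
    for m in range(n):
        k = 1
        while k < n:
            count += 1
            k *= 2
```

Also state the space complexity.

Time complexity: O(n^2 log n).
Space complexity: O(1).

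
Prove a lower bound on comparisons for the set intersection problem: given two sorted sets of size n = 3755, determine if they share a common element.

For two sorted arrays of size n = 3755, any correct algorithm must examine Omega(n) elements. If fewer are examined, an adversary places a common element in an unexamined gap. A merge-based scan achieves O(n), so the bound is tight.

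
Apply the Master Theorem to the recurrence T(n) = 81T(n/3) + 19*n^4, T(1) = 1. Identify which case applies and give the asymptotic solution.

a=81, b=3, f(n)=19*n^4.
log_3(81) = 4, so n^(log_b(a)) = n^4.
f(n) = Theta(n^4), so Case 2 applies.
T(n) = Theta(n^4 log n).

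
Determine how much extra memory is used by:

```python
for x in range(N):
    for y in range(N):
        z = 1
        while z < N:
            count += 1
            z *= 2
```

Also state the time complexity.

Space complexity: O(1).
Only a constant amount of auxiliary storage is used; nothing grows with n.
Time complexity: O(n^2 log n).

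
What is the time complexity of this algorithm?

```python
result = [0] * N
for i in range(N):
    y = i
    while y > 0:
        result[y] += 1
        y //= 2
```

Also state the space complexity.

Time complexity: O(n log n).
Space complexity: O(n).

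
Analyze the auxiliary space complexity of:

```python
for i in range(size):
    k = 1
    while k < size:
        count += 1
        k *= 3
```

Space complexity: O(1).
Only a constant amount of auxiliary storage is used; nothing grows with n.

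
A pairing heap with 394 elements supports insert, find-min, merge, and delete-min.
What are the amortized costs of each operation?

Pairing heaps are self-adjusting heap-ordered trees. Insert and merge link two roots: O(1). Find-min reads the root: O(1). Delete-min removes the root, then pairs children in two passes; amortized cost is O(log 394) = O(log n).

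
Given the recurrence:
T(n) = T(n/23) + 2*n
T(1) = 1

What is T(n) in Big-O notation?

Geometric series: 2*n*(1 + 1/23 + 1/23^2 + ...) = O(n). T(n) = O(n).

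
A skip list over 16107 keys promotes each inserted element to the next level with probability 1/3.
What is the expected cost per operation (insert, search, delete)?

Expected number of levels is O(log_3(16107)) = O(log n). A search visits O(1) expected nodes per level over O(log n) levels. Insert/delete are a search plus O(1) pointer updates per level. Expected O(log n) per operation.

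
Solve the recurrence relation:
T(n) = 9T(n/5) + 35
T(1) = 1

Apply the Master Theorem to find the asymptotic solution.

a=9, b=5, f(n)=35. log_5(9) = 1.365. Case 1 of Master Theorem: T(n) = O(n^1.365).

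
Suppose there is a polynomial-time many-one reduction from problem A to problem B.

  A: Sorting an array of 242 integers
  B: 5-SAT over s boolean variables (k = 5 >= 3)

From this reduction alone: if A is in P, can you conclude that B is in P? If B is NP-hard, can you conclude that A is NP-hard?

A poly-time reduction A <=_p B transfers tractability DOWN (B easy => A easy) and hardness UP (A hard => B hard), not the reverse.
From A in P, the reduction alone does NOT give B in P: any problem in P trivially reduces to SAT, yet SAT is not known to be in P.
From B NP-hard, the reduction alone does NOT give A NP-hard: again, easy problems reduce to hard ones.
(Here in fact A is P and B is NP-complete.)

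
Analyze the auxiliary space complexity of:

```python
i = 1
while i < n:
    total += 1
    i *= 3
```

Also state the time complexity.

Space complexity: O(1).
Only a constant amount of auxiliary storage is used; nothing grows with n.
Time complexity: O(log n).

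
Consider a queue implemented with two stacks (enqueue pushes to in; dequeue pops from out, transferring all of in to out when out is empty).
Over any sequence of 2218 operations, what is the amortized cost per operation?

Each element is pushed to in once, popped once, pushed to out once, and popped once: 4 unit operations over its lifetime. Over 2218 operations the total work is O(2218). Amortized O(1) per enqueue/dequeue.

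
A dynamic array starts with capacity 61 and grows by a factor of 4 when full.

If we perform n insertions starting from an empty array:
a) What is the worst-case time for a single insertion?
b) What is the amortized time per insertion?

(a) Worst-case single insertion: O(n) -- when the array is full at capacity c, the resize copies all c elements, and c can be Theta(n).
(b) Resizes happen at sizes 61, 244, 976, ... Total copy cost for n insertions: 61 + 244 + ... = O(n) (geometric series with ratio 1/4). Amortized cost per insertion: O(n)/n = O(1).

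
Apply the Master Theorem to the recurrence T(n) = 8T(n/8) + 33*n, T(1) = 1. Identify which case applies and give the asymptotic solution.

a=8, b=8, f(n)=33*n.
log_8(8) = 1, so n^(log_b(a)) = n.
f(n) = Theta(n), so Case 2 applies.
T(n) = Theta(n log n).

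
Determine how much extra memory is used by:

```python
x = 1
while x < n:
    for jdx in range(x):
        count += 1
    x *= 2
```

Space complexity: O(1).
Only a constant amount of auxiliary storage is used; nothing grows with n.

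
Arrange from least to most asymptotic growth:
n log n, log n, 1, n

Ordered by growth rate: 1 < log n < n < n log n.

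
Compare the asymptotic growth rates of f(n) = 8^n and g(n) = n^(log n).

f(n) = 8^n grows faster: take logs: log(n^(log n)) = (log n)^2, log(8^n) = n log 8; n dominates (log n)^2.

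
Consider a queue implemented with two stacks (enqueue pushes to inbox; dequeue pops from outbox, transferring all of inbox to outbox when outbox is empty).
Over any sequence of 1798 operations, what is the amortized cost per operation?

Each element is pushed to inbox once, popped once, pushed to outbox once, and popped once: 4 unit operations over its lifetime. Over 1798 operations the total work is O(1798). Amortized O(1) per enqueue/dequeue.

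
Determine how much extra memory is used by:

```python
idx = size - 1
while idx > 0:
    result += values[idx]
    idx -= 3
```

Space complexity: O(1).
Only a constant amount of auxiliary storage is used; nothing grows with n.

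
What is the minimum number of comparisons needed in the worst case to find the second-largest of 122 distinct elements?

Lower bound: finding the max needs 122-1 comparisons. By the adversary weight-doubling argument, the max must personally win >= ceil(log_2(122)) = 7 comparisons; the 2nd-largest is among those 7 losers, needing 7-1 more comparisons. Total >= 122-1 + 7-1 = 127. A balanced knockout tournament achieves this.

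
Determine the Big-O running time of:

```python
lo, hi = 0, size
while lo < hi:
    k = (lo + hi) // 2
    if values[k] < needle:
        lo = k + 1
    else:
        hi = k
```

Time complexity: O(log n).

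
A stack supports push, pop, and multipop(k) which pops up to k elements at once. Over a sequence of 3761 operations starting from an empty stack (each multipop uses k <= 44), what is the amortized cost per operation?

Each element is pushed exactly once and popped at most once (whether by pop or as part of a multipop). So the total number of individual pops over the whole sequence is at most the number of pushes, which is at most 3761. Total work <= 2 * 3761, hence O(1) amortized per operation.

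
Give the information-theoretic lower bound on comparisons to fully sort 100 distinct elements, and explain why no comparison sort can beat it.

A comparison sort is a binary decision tree whose leaves are the 100! = 93326215443944152681699238856266700490715968264381621468592963895217599993229915608941463976156518286253697920827223758251185210916864000000000000000000000000 possible output permutations. A binary tree with L leaves has height >= ceil(log_2(L)). So any comparison sort needs >= ceil(log_2(100!)) = 525 comparisons in the worst case.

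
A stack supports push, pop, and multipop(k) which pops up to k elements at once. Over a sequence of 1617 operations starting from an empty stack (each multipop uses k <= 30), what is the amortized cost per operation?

Each element is pushed exactly once and popped at most once (whether by pop or as part of a multipop). So the total number of individual pops over the whole sequence is at most the number of pushes, which is at most 1617. Total work <= 2 * 1617, hence O(1) amortized per operation.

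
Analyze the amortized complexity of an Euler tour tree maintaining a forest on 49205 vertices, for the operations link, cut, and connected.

An Euler tour tree stores each tree's Euler tour as a balanced BST keyed by tour position. On 49205 vertices: link concatenates two tours via O(1) splits/joins of size <= 2*49205 (O(log n)); cut splits the tour at the two occurrences of the edge (O(log n)); connected compares BST roots (O(log n) to find the root). All O(log n) amortized.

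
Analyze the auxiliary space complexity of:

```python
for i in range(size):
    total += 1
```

Space complexity: O(1).
Only a constant amount of auxiliary storage is used; nothing grows with n.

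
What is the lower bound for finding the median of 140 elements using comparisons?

To find the median of 140 elements, every element must be compared at least once, so the lower bound is Omega(n). The BFPRT algorithm achieves O(n), making this tight.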